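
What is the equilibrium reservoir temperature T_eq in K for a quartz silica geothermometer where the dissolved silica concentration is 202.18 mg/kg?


T_eq = 1309 / (5.19 - log10(SiO2)) - 273.15
T_eq = 1309 / (5.19 - log10(202.18)) - 273.15
T_eq = 180.6923 deg C
Convert to K: 180.6923 + 273.15 = 453.84 K
T_eq = 453.84 K


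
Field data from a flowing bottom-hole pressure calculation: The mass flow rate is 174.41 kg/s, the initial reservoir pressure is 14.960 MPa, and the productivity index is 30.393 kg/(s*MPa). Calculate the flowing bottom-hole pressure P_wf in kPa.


P_wf = P_i - mdot / PI
P_wf = 14.960 - 174.41 / 30.393
P_wf = 9.221508 MPa
Convert: 9.221508 MPa * 1000.0 = 9221.5 kPa
P_wf = 9221.5 kPa


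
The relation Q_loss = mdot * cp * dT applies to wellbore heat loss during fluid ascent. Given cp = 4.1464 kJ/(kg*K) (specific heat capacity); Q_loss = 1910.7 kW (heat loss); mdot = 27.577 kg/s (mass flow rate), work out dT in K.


dT = Q_loss / (mdot * cp)
dT = 1910.7 / (27.577 * 4.1464)
dT = 16.710 K


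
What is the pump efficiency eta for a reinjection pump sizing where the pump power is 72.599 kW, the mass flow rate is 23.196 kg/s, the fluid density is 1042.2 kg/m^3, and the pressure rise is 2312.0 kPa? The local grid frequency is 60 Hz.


eta = mdot * dP / (rho * P_pump)
eta = 23.196 * 2312.0 / (1042.2 * 72.599)
eta = 0.70879


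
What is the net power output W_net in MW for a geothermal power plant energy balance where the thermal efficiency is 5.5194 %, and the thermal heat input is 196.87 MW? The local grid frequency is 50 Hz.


W_net = eta / 100 * Q_in
W_net = 5.5194 / 100 * 196.87
W_net = 10.866 MW


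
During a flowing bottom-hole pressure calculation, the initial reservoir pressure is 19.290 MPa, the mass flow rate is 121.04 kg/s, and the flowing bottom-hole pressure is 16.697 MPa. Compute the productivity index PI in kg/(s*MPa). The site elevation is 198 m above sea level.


PI = mdot / (P_i - P_wf)
PI = 121.04 / (19.290 - 16.697)
PI = 46.680 kg/(s*MPa)


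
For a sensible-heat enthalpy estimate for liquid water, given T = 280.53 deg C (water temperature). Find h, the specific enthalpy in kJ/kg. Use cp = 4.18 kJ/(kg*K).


h = cp * T
h = 4.18 * 280.53
h = 1172.6 kJ/kg


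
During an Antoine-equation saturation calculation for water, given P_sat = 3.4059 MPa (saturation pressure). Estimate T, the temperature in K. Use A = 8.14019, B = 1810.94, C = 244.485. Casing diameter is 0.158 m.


T = B / (A - log10(P_sat * 760 / 0.101325)) - C
T = 1810.94 / (8.14019 - log10(3.4059 * 760 / 0.101325)) - 244.485
T = 240.6496 deg C
Convert to K: 240.6496 + 273.15 = 513.80 K
T = 513.80 K


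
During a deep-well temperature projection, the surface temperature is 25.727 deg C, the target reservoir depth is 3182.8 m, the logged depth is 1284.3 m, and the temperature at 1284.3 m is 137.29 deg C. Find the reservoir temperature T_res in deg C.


Step 1: grad = (T_d1 - T_surf)/d1 * 1000 = (137.29 - 25.727)/1284.3 * 1000 = 86.86678 deg C/km
Step 2: T_res = T_surf + grad*d2/1000 = 25.727 + 86.86678*3182.8/1000 = 302.21 deg C
T_res = 302.21 deg C


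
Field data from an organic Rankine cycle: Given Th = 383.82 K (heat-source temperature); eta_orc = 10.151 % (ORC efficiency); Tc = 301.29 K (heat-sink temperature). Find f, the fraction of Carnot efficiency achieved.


f = (eta_orc/100) / (1 - Tc/Th)
f = (10.151/100) / (1 - 301.29/383.82)
f = 0.47209


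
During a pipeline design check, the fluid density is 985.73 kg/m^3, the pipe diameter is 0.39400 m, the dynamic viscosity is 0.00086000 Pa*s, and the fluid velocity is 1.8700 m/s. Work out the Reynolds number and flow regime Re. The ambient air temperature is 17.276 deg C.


Step 1: Re = rho*vel*D/mu = 985.73*1.87*0.394/0.00086 = 8.4450e+05
Step 2: Re = 8.4450e+05 > 4000, so flow is turbulent.
Re = 8.4450e+05 (turbulent)


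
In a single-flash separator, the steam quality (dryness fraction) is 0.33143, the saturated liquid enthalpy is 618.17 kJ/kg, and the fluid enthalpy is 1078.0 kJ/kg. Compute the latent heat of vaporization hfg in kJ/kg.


hfg = (h - hf) / x
hfg = (1078.0 - 618.17) / 0.33143
hfg = 1387.4 kJ/kg


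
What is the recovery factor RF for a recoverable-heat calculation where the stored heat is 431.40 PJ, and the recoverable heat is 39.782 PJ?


RF = Q_rec / Q_s
RF = 39.782 / 431.40
RF = 0.092216


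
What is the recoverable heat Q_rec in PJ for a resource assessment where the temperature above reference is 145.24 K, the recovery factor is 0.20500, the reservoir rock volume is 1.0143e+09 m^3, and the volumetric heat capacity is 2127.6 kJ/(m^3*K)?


Step 1: Q_s = Vr*rhoc*dT/1e12 = 1.0143e+09*2127.6*145.24/1e12 = 313.4315 PJ
Step 2: Q_rec = Q_s * RF = 313.4315 * 0.205 = 64.253 PJ
Q_rec = 64.253 PJ


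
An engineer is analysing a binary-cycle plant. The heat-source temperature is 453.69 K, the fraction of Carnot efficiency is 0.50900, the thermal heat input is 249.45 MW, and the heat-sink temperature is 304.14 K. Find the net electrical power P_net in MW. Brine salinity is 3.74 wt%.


Step 1: eta = (1 - Tc/Th)*f = (1 - 304.14/453.69)*0.509 = 0.1677819
Step 2: P_net = eta * Q_in = 0.1677819 * 249.45 = 41.853 MW
P_net = 41.853 MW


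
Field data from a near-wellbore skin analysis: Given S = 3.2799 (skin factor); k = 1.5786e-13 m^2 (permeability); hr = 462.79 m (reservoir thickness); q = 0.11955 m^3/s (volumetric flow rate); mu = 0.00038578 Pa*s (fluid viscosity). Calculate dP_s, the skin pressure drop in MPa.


dP_s = S * q * mu / (2*pi*k*hr) / 1000
dP_s = 3.2799 * 0.11955 * 0.00038578 / (2*pi*1.5786e-13*462.79) / 1000
dP_s = 329.5444 kPa
Convert: 329.5444 kPa * 0.001 = 0.32954 MPa
dP_s = 0.32954 MPa


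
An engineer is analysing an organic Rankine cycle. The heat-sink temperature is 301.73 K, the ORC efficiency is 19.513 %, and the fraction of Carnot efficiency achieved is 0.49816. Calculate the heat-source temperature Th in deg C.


Th = Tc / (1 - (eta_orc/100)/f)
Th = 301.73 / (1 - (19.513/100)/0.49816)
Th = 496.0229 K
Convert to deg C: 496.0229 - 273.15 = 222.87 deg C
Th = 222.87 deg C


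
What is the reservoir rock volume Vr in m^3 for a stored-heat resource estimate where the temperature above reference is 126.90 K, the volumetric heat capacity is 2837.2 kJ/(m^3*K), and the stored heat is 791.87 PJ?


Vr = Q_s * 1e12 / (rhoc * dT)
Vr = 791.87 * 1e12 / (2837.2 * 126.90)
Vr = 2.1994e+09 m^3


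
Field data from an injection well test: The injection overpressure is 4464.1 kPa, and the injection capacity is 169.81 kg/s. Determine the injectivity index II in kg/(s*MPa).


II = mdot * 1000 / dP
II = 169.81 * 1000 / 4464.1
II = 38.039 kg/(s*MPa)


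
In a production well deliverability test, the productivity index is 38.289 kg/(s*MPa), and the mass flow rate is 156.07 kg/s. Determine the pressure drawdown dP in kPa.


dP = mdot * 1000 / PI
dP = 156.07 * 1000 / 38.289
dP = 4076.1 kPa


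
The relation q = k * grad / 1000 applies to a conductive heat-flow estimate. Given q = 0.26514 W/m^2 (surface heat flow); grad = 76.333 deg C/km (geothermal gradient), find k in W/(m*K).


k = q * 1000 / grad
k = 0.26514 * 1000 / 76.333
k = 3.4735 W/(m*K)


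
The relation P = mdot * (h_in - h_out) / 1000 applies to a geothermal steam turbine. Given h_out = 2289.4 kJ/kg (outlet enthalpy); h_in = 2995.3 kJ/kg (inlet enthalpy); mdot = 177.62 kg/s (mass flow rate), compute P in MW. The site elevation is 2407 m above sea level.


P = mdot * (h_in - h_out) / 1000
P = 177.62 * (2995.3 - 2289.4) / 1000
P = 125.38 MW


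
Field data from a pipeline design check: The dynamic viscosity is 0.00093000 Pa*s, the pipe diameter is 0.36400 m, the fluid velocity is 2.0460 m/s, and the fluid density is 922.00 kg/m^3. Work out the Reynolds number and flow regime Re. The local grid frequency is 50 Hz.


Step 1: Re = rho*vel*D/mu = 922.0*2.046*0.364/0.00093 = 7.3834e+05
Step 2: Re = 7.3834e+05 > 4000, so flow is turbulent.
Re = 7.3834e+05 (turbulent)


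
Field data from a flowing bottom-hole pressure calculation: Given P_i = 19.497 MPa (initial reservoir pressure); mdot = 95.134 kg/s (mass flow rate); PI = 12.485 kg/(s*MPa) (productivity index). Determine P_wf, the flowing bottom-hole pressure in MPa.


P_wf = P_i - mdot / PI
P_wf = 19.497 - 95.134 / 12.485
P_wf = 11.877 MPa


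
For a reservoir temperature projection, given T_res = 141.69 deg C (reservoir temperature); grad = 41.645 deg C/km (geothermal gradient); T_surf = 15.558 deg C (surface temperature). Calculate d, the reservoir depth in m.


d = (T_res - T_surf) / grad * 1000
d = (141.69 - 15.558) / 41.645 * 1000
d = 3028.7 m


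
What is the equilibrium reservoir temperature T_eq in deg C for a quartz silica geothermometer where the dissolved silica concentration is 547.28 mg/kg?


T_eq = 1309 / (5.19 - log10(SiO2)) - 273.15
T_eq = 1309 / (5.19 - log10(547.28)) - 273.15
T_eq = 260.75 deg C


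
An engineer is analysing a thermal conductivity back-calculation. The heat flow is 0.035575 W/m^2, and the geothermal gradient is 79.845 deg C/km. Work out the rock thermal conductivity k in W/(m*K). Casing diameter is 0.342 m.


k = q / (grad / 1000)
k = 0.035575 / (79.845 / 1000)
k = 0.44555 W/(m*K)


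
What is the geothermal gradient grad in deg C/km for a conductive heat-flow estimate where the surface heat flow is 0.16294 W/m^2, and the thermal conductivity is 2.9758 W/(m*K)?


grad = q * 1000 / k
grad = 0.16294 * 1000 / 2.9758
grad = 54.755 deg C/km


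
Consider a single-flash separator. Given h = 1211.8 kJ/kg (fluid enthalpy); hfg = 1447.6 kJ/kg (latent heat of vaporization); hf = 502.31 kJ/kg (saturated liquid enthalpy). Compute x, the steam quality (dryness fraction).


x = (h - hf) / hfg
x = (1211.8 - 502.31) / 1447.6
x = 0.49011


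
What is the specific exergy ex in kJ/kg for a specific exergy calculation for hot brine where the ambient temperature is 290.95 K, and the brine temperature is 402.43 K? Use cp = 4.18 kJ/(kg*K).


ex = cp * ((T_b - T_0) - T_0 * ln(T_b/T_0))
ex = 4.18 * ((402.43 - 290.95) - 290.95 * ln(402.43/290.95))
ex = 71.497 kJ/kg


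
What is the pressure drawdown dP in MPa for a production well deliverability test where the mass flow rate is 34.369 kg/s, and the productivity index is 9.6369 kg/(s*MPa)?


dP = mdot * 1000 / PI
dP = 34.369 * 1000 / 9.6369
dP = 3566.396 kPa
Convert: 3566.396 kPa * 0.001 = 3.5664 MPa
dP = 3.5664 MPa


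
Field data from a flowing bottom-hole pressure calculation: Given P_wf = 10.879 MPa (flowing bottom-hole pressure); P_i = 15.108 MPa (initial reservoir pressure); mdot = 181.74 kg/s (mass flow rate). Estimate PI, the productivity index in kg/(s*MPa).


PI = mdot / (P_i - P_wf)
PI = 181.74 / (15.108 - 10.879)
PI = 42.975 kg/(s*MPa)


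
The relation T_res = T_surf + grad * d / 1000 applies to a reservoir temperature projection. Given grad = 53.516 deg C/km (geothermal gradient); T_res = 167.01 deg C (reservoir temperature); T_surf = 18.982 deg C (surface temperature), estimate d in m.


d = (T_res - T_surf) / grad * 1000
d = (167.01 - 18.982) / 53.516 * 1000
d = 2766.1 m


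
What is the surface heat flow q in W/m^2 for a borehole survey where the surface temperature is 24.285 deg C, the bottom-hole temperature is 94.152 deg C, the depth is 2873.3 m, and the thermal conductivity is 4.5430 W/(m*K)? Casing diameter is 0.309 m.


Step 1: grad = (T_d - T_surf)/d * 1000 = (94.152 - 24.285)/2873.3 * 1000 = 24.31594 deg C/km
Step 2: q = k * grad / 1000 = 4.543 * 24.31594 / 1000 = 0.11047 W/m^2
q = 0.11047 W/m^2


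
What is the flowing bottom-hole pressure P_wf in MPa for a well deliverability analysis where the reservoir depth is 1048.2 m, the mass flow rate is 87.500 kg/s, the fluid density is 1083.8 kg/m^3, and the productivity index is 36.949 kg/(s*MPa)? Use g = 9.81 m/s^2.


Step 1: P_i = rho*g*h/1e6 = 1083.8*9.81*1048.2/1e6 = 11.14454 MPa
Step 2: P_wf = P_i - mdot/PI = 11.14454 - 87.5/36.949 = 8.7764 MPa
P_wf = 8.7764 MPa


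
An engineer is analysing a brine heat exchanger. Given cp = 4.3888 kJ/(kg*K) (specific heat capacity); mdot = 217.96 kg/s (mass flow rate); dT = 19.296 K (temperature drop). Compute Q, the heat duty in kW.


Q = mdot * cp * dT / 1000
Q = 217.96 * 4.3888 * 19.296 / 1000
Q = 18.45822 MW
Convert: 18.45822 MW * 1000.0 = 18458 kW
Q = 18458 kW


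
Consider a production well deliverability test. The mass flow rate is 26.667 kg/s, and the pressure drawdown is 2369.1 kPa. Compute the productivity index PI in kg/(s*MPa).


PI = mdot * 1000 / dP
PI = 26.667 * 1000 / 2369.1
PI = 11.256 kg/(s*MPa)


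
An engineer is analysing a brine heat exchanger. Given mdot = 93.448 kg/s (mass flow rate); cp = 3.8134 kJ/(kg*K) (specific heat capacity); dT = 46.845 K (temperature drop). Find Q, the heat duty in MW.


Q = mdot * cp * dT / 1000
Q = 93.448 * 3.8134 * 46.845 / 1000
Q = 16.693 MW


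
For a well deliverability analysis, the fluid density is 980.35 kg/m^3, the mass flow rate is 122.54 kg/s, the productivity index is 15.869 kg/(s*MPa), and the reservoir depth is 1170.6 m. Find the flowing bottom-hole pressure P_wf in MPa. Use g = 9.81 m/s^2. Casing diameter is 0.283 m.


Step 1: P_i = rho*g*h/1e6 = 980.35*9.81*1170.6/1e6 = 11.25793 MPa
Step 2: P_wf = P_i - mdot/PI = 11.25793 - 122.54/15.869 = 3.5360 MPa
P_wf = 3.5360 MPa


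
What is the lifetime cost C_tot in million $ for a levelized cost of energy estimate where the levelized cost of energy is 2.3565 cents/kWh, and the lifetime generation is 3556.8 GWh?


C_tot = LCOE / 100 * E_tot
C_tot = 2.3565 / 100 * 3556.8
C_tot = 83.816 million $


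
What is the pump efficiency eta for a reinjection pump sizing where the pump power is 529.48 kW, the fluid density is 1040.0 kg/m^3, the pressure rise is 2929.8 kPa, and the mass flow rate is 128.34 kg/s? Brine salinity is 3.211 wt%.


eta = mdot * dP / (rho * P_pump)
eta = 128.34 * 2929.8 / (1040.0 * 529.48)
eta = 0.68284


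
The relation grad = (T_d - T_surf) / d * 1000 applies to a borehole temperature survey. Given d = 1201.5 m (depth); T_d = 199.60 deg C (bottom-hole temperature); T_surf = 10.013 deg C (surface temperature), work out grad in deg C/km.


grad = (T_d - T_surf) / d * 1000
grad = (199.60 - 10.013) / 1201.5 * 1000
grad = 157.79 deg C/km


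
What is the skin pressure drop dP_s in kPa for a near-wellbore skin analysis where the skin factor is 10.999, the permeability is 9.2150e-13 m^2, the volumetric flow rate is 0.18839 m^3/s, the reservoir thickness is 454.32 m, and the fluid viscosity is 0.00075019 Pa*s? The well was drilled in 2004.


dP_s = S * q * mu / (2*pi*k*hr) / 1000
dP_s = 10.999 * 0.18839 * 0.00075019 / (2*pi*9.2150e-13*454.32) / 1000
dP_s = 590.94 kPa


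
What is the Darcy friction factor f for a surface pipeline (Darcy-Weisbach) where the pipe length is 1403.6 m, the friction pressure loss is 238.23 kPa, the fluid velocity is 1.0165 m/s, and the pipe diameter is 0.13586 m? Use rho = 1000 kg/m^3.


f = dP*1000 / ((L/D)*(rho*vel^2/2))
f = 238.23*1000 / ((1403.6/0.13586)*(1000*1.0165^2/2))
f = 0.044633


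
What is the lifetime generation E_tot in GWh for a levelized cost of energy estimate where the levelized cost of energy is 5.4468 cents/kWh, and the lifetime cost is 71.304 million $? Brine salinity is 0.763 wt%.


E_tot = C_tot / LCOE * 100
E_tot = 71.304 / 5.4468 * 100
E_tot = 1309.1 GWh


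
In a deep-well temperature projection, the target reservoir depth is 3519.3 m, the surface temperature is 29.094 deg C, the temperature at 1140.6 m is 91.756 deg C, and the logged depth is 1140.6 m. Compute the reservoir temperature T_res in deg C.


Step 1: grad = (T_d1 - T_surf)/d1 * 1000 = (91.756 - 29.094)/1140.6 * 1000 = 54.93775 deg C/km
Step 2: T_res = T_surf + grad*d2/1000 = 29.094 + 54.93775*3519.3/1000 = 222.44 deg C
T_res = 222.44 deg C


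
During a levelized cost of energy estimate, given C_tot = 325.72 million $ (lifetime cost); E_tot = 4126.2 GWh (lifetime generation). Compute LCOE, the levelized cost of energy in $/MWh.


LCOE = C_tot / E_tot * 100
LCOE = 325.72 / 4126.2 * 100
LCOE = 7.893946 cents/kWh
Convert: 7.893946 cents/kWh * 10.0 = 78.939 $/MWh
LCOE = 78.939 $/MWh


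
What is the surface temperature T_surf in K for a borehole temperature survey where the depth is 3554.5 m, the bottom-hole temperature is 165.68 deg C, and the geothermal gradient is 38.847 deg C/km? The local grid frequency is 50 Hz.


T_surf = T_d - grad * d / 1000
T_surf = 165.68 - 38.847 * 3554.5 / 1000
T_surf = 27.59834 deg C
Convert to K: 27.59834 + 273.15 = 300.75 K
T_surf = 300.75 K


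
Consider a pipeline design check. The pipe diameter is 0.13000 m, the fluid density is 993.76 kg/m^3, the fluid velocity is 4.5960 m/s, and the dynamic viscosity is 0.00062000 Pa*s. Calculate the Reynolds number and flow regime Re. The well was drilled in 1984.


Step 1: Re = rho*vel*D/mu = 993.76*4.596*0.13/0.00062 = 9.5766e+05
Step 2: Re = 9.5766e+05 > 4000, so flow is turbulent.
Re = 9.5766e+05 (turbulent)


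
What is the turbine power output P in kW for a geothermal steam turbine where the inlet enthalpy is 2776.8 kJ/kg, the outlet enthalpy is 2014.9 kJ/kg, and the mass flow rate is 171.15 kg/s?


P = mdot * (h_in - h_out) / 1000
P = 171.15 * (2776.8 - 2014.9) / 1000
P = 130.3992 MW
Convert: 130.3992 MW * 1000.0 = 1.3040e+05 kW
P = 1.3040e+05 kW


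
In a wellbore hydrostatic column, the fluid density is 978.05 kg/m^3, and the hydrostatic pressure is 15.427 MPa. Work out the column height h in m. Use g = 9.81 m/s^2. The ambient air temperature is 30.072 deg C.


h = P * 1e6 / (g * rho)
h = 15.427 * 1e6 / (9.81 * 978.05)
h = 1607.9 m


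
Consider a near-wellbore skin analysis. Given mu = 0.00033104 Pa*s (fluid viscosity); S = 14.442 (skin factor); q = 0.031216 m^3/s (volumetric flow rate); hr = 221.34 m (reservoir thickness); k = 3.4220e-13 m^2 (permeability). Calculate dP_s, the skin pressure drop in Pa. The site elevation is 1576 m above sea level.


dP_s = S * q * mu / (2*pi*k*hr) / 1000
dP_s = 14.442 * 0.031216 * 0.00033104 / (2*pi*3.4220e-13*221.34) / 1000
dP_s = 313.5922 kPa
Convert: 313.5922 kPa * 1000.0 = 3.1359e+05 Pa
dP_s = 3.1359e+05 Pa


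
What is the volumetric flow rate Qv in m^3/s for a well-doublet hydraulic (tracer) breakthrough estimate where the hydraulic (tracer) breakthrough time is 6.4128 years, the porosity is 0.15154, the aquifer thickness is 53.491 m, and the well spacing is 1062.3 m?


Qv = pi*hr*phi*L^2 / (3*t_bt*365.25*86400)
Qv = pi*53.491*0.15154*1062.3^2 / (3*6.4128*365.25*86400)
Qv = 0.047335 m^3/s


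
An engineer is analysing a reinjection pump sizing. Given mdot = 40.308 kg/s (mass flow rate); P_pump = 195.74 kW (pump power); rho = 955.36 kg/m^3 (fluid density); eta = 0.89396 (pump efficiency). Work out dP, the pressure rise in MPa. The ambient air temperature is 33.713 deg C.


dP = P_pump * rho * eta / mdot
dP = 195.74 * 955.36 * 0.89396 / 40.308
dP = 4147.377 kPa
Convert: 4147.377 kPa * 0.001 = 4.1474 MPa
dP = 4.1474 MPa


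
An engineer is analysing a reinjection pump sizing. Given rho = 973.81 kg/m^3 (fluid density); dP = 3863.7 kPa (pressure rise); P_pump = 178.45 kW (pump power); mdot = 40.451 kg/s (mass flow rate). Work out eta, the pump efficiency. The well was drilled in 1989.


eta = mdot * dP / (rho * P_pump)
eta = 40.451 * 3863.7 / (973.81 * 178.45)
eta = 0.89938


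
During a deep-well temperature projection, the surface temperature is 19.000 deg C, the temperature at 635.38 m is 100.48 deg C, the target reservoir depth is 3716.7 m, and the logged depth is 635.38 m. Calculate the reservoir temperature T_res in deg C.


Step 1: grad = (T_d1 - T_surf)/d1 * 1000 = (100.48 - 19.0)/635.38 * 1000 = 128.2382 deg C/km
Step 2: T_res = T_surf + grad*d2/1000 = 19.0 + 128.2382*3716.7/1000 = 495.62 deg C
T_res = 495.62 deg C


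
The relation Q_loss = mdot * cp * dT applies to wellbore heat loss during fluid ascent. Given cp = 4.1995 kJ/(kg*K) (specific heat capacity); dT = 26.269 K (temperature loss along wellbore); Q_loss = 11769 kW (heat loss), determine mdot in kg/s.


mdot = Q_loss / (cp * dT)
mdot = 11769 / (4.1995 * 26.269)
mdot = 106.68 kg/s


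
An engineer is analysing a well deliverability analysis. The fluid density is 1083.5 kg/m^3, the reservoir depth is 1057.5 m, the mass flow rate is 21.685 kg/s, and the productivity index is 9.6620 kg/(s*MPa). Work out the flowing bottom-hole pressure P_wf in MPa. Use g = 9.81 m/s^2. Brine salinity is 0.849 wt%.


Step 1: P_i = rho*g*h/1e6 = 1083.5*9.81*1057.5/1e6 = 11.24031 MPa
Step 2: P_wf = P_i - mdot/PI = 11.24031 - 21.685/9.662 = 8.9960 MPa
P_wf = 8.9960 MPa


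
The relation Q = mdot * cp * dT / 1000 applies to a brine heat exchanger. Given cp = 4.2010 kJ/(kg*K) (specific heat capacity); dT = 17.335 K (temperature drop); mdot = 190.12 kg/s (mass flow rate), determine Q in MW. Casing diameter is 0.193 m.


Q = mdot * cp * dT / 1000
Q = 190.12 * 4.2010 * 17.335 / 1000
Q = 13.845 MW


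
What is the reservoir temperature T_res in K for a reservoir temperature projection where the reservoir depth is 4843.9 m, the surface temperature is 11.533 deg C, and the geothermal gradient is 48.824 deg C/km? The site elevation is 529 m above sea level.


T_res = T_surf + grad * d / 1000
T_res = 11.533 + 48.824 * 4843.9 / 1000
T_res = 248.0316 deg C
Convert to K: 248.0316 + 273.15 = 521.18 K
T_res = 521.18 K


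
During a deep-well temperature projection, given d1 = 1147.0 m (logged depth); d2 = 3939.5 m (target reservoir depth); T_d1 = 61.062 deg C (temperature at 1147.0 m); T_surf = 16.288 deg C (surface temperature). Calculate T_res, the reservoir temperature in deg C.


Step 1: grad = (T_d1 - T_surf)/d1 * 1000 = (61.062 - 16.288)/1147.0 * 1000 = 39.03575 deg C/km
Step 2: T_res = T_surf + grad*d2/1000 = 16.288 + 39.03575*3939.5/1000 = 170.07 deg C
T_res = 170.07 deg C


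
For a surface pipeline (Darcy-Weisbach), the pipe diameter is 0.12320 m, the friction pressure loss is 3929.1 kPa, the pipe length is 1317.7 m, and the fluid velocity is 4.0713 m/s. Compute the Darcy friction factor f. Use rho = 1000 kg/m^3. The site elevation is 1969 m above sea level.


f = dP*1000 / ((L/D)*(rho*vel^2/2))
f = 3929.1*1000 / ((1317.7/0.12320)*(1000*4.0713^2/2))
f = 0.044325


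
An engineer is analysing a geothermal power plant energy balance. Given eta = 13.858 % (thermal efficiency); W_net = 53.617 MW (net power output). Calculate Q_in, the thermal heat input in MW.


Q_in = W_net / (eta / 100)
Q_in = 53.617 / (13.858 / 100)
Q_in = 386.90 MW


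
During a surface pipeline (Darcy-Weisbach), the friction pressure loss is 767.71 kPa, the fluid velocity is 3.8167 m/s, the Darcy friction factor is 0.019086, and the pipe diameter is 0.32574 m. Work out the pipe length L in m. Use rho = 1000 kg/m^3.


L = dP*1000*D / (f*rho*vel^2/2)
L = 767.71*1000*0.32574 / (0.019086*1000*3.8167^2/2)
L = 1798.9 m


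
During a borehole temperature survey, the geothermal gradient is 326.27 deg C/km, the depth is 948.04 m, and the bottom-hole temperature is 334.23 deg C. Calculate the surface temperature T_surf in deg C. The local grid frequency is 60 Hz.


T_surf = T_d - grad * d / 1000
T_surf = 334.23 - 326.27 * 948.04 / 1000
T_surf = 24.913 deg C


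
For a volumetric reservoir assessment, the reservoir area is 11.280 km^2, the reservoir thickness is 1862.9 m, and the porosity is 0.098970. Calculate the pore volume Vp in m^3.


Vp = A * 1e6 * hr * phi
Vp = 11.280 * 1e6 * 1862.9 * 0.098970
Vp = 2.0797e+09 m^3


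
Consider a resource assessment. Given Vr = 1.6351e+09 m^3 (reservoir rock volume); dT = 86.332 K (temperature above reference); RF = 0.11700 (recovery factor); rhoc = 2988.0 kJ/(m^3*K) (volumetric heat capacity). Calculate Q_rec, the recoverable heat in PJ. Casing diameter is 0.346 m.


Step 1: Q_s = Vr*rhoc*dT/1e12 = 1.6351e+09*2988.0*86.332/1e12 = 421.7904 PJ
Step 2: Q_rec = Q_s * RF = 421.7904 * 0.117 = 49.349 PJ
Q_rec = 49.349 PJ


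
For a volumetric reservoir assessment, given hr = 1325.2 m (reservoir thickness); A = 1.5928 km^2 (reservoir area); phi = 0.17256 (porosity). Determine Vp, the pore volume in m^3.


Vp = A * 1e6 * hr * phi
Vp = 1.5928 * 1e6 * 1325.2 * 0.17256
Vp = 3.6424e+08 m^3


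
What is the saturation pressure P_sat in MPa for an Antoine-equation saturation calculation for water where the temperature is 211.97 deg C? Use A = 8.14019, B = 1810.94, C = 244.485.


P_sat = 10^(A - B/(C + T)) / 760 * 0.101325
P_sat = 10^(8.14019 - 1810.94/(244.485 + 211.97)) / 760 * 0.101325
P_sat = 1.9847 MPa


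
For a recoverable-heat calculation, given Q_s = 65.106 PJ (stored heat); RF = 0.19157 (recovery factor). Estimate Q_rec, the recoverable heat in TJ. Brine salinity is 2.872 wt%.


Q_rec = Q_s * RF
Q_rec = 65.106 * 0.19157
Q_rec = 12.47236 PJ
Convert: 12.47236 PJ * 1000.0 = 12472 TJ
Q_rec = 12472 TJ


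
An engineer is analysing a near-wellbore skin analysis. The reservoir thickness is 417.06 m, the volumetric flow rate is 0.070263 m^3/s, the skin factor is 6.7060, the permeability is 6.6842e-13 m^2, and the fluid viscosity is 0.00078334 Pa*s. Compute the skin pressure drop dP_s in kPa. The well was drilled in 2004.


dP_s = S * q * mu / (2*pi*k*hr) / 1000
dP_s = 6.7060 * 0.070263 * 0.00078334 / (2*pi*6.6842e-13*417.06) / 1000
dP_s = 210.72 kPa


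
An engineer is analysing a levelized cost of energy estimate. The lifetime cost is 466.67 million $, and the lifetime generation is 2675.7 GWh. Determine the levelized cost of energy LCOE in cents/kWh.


LCOE = C_tot / E_tot * 100
LCOE = 466.67 / 2675.7 * 100
LCOE = 17.441 cents/kWh


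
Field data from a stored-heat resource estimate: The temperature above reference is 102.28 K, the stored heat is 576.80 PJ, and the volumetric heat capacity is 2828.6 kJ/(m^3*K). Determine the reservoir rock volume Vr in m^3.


Vr = Q_s * 1e12 / (rhoc * dT)
Vr = 576.80 * 1e12 / (2828.6 * 102.28)
Vr = 1.9937e+09 m^3


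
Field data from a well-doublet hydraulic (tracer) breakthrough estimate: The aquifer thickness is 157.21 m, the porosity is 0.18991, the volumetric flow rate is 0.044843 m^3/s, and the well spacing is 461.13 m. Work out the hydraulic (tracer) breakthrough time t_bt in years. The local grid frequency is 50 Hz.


t_bt = pi * hr * phi * L^2 / (3 * Qv) / (365.25*86400)
t_bt = pi * 157.21 * 0.18991 * 461.13^2 / (3 * 0.044843) / (365.25*86400)
t_bt = 4.6979 years


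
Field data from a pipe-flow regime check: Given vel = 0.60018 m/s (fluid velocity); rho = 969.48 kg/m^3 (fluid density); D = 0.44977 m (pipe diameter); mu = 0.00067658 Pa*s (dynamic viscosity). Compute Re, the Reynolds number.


Re = rho * vel * D / mu
Re = 969.48 * 0.60018 * 0.44977 / 0.00067658
Re = 3.8680e+05


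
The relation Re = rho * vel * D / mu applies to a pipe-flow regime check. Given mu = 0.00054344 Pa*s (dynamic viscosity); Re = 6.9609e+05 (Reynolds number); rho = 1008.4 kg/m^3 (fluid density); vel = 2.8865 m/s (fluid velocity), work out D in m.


D = Re * mu / (rho * vel)
D = 6.9609e+05 * 0.00054344 / (1008.4 * 2.8865)
D = 0.12996 m


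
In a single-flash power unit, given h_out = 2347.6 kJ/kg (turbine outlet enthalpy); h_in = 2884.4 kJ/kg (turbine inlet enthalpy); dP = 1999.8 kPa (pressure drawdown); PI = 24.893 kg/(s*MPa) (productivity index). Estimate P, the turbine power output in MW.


Step 1: mdot = PI * dP / 1000 = 24.893 * 1999.8 / 1000 = 49.78102 kg/s
Step 2: P = mdot*(h_in - h_out)/1000 = 49.78102*(2884.4 - 2347.6)/1000 = 26.722 MW
P = 26.722 MW


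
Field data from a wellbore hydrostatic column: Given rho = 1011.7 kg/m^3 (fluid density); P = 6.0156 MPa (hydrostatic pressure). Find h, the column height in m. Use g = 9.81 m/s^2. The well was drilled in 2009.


h = P * 1e6 / (g * rho)
h = 6.0156 * 1e6 / (9.81 * 1011.7)
h = 606.12 m


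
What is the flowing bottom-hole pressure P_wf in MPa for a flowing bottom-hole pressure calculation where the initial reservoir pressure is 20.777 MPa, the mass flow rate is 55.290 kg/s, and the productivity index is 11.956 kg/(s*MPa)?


P_wf = P_i - mdot / PI
P_wf = 20.777 - 55.290 / 11.956
P_wf = 16.153 MPa


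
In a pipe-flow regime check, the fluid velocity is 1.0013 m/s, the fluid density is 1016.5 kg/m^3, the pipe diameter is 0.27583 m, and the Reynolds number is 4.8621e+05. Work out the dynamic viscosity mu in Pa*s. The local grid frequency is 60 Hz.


mu = rho * vel * D / Re
mu = 1016.5 * 1.0013 * 0.27583 / 4.8621e+05
mu = 0.00057742 Pa*s


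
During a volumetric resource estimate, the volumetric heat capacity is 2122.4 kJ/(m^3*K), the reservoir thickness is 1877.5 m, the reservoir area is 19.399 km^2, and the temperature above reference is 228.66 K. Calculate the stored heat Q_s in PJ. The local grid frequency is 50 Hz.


Step 1: Vr = A*1e6*hr = 19.399*1e6*1877.5 = 3.642162e+10 m^3
Step 2: Q_s = Vr*rhoc*dT/1e12 = 3.642162e+10*2122.4*228.66/1e12 = 17676 PJ
Q_s = 17676 PJ


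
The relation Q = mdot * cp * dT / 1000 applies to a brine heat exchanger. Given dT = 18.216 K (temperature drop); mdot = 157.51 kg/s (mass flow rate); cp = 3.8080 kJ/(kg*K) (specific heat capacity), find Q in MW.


Q = mdot * cp * dT / 1000
Q = 157.51 * 3.8080 * 18.216 / 1000
Q = 10.926 MW


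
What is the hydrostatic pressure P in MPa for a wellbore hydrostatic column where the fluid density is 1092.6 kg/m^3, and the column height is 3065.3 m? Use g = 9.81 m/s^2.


P = rho * g * h / 1e6
P = 1092.6 * 9.81 * 3065.3 / 1e6
P = 32.855 MPa


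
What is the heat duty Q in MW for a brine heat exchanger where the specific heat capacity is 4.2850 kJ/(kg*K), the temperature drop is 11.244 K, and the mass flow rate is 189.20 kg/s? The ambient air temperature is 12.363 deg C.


Q = mdot * cp * dT / 1000
Q = 189.20 * 4.2850 * 11.244 / 1000
Q = 9.1158 MW


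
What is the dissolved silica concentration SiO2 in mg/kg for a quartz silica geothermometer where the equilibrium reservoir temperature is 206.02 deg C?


SiO2 = 10^(5.19 - 1309/(T_eq + 273.15))
SiO2 = 10^(5.19 - 1309/(206.02 + 273.15))
SiO2 = 287.21 mg/kg


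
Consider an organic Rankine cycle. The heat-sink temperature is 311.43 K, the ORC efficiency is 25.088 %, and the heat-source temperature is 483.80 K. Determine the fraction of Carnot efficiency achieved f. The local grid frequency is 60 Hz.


f = (eta_orc/100) / (1 - Tc/Th)
f = (25.088/100) / (1 - 311.43/483.80)
f = 0.70416


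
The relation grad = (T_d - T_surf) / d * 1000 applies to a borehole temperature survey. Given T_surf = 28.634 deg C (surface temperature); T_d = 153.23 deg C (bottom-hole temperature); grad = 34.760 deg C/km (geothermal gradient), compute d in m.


d = (T_d - T_surf) / grad * 1000
d = (153.23 - 28.634) / 34.760 * 1000
d = 3584.5 m


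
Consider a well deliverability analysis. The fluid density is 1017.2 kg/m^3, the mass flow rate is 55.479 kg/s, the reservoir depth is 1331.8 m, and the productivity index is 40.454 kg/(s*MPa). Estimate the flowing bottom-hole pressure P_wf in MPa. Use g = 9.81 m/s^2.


Step 1: P_i = rho*g*h/1e6 = 1017.2*9.81*1331.8/1e6 = 13.28968 MPa
Step 2: P_wf = P_i - mdot/PI = 13.28968 - 55.479/40.454 = 11.918 MPa
P_wf = 11.918 MPa


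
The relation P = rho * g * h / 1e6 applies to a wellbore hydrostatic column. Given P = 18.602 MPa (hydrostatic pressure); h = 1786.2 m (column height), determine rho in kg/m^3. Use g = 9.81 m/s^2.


rho = P * 1e6 / (g * h)
rho = 18.602 * 1e6 / (9.81 * 1786.2)
rho = 1061.6 kg/m^3


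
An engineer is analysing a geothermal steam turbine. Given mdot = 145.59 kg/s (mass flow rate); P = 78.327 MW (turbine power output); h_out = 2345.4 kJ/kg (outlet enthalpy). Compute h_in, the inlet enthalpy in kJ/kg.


h_in = h_out + P * 1000 / mdot
h_in = 2345.4 + 78.327 * 1000 / 145.59
h_in = 2883.4 kJ/kg


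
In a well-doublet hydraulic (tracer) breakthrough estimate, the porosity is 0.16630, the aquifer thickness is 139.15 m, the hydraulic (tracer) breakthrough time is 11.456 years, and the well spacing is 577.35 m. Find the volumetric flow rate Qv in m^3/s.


Qv = pi*hr*phi*L^2 / (3*t_bt*365.25*86400)
Qv = pi*139.15*0.16630*577.35^2 / (3*11.456*365.25*86400)
Qv = 0.022343 m^3/s


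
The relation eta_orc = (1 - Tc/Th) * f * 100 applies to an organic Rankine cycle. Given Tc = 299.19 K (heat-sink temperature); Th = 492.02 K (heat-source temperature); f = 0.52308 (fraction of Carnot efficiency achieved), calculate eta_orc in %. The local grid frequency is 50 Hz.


eta_orc = (1 - Tc/Th) * f * 100
eta_orc = (1 - 299.19/492.02) * 0.52308 * 100
eta_orc = 20.500 %


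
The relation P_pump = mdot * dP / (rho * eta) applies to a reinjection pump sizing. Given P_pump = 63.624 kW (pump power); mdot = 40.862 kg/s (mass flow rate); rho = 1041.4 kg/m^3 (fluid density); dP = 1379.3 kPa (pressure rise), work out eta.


eta = mdot * dP / (rho * P_pump)
eta = 40.862 * 1379.3 / (1041.4 * 63.624)
eta = 0.85063


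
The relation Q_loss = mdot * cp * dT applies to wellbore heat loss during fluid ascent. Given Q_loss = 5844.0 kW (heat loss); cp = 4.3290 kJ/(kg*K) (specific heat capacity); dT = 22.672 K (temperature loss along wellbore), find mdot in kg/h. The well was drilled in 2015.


mdot = Q_loss / (cp * dT)
mdot = 5844.0 / (4.3290 * 22.672)
mdot = 59.54328 kg/s
Convert: 59.54328 kg/s * 3600.0 = 2.1436e+05 kg/h
mdot = 2.1436e+05 kg/h


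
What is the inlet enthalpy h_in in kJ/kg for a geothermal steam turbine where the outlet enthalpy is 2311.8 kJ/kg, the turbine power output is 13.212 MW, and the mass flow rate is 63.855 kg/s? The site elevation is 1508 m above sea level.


h_in = h_out + P * 1000 / mdot
h_in = 2311.8 + 13.212 * 1000 / 63.855
h_in = 2518.7 kJ/kg


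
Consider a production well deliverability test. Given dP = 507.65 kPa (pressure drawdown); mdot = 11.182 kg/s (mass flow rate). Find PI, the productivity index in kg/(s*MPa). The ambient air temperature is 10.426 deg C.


PI = mdot * 1000 / dP
PI = 11.182 * 1000 / 507.65
PI = 22.027 kg/(s*MPa)


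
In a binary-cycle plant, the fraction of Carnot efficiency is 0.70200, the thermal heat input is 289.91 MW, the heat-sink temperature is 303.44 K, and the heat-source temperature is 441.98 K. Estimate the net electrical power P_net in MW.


Step 1: eta = (1 - Tc/Th)*f = (1 - 303.44/441.98)*0.702 = 0.2200441
Step 2: P_net = eta * Q_in = 0.2200441 * 289.91 = 63.793 MW
P_net = 63.793 MW


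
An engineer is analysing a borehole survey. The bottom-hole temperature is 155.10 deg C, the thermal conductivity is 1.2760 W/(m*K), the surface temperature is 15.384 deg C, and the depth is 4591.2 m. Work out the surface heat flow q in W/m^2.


Step 1: grad = (T_d - T_surf)/d * 1000 = (155.1 - 15.384)/4591.2 * 1000 = 30.43126 deg C/km
Step 2: q = k * grad / 1000 = 1.276 * 30.43126 / 1000 = 0.038830 W/m^2
q = 0.038830 W/m^2


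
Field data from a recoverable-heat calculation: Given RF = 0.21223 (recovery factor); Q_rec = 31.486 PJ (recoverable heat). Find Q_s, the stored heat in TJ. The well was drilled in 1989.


Q_s = Q_rec / RF
Q_s = 31.486 / 0.21223
Q_s = 148.3579 PJ
Convert: 148.3579 PJ * 1000.0 = 1.4836e+05 TJ
Q_s = 1.4836e+05 TJ


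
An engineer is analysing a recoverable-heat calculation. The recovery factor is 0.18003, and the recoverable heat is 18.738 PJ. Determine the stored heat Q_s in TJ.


Q_s = Q_rec / RF
Q_s = 18.738 / 0.18003
Q_s = 104.0827 PJ
Convert: 104.0827 PJ * 1000.0 = 1.0408e+05 TJ
Q_s = 1.0408e+05 TJ


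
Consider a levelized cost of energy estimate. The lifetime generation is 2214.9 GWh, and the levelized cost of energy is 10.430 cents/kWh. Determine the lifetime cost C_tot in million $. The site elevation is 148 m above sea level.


C_tot = LCOE / 100 * E_tot
C_tot = 10.430 / 100 * 2214.9
C_tot = 231.01 million $


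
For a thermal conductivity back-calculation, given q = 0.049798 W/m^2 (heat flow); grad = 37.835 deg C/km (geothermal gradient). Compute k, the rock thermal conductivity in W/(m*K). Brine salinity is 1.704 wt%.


k = q / (grad / 1000)
k = 0.049798 / (37.835 / 1000)
k = 1.3162 W/(m*K)


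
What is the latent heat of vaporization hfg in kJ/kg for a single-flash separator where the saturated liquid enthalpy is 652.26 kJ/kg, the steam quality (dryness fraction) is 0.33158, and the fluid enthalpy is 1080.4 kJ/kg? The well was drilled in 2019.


hfg = (h - hf) / x
hfg = (1080.4 - 652.26) / 0.33158
hfg = 1291.2 kJ/kg


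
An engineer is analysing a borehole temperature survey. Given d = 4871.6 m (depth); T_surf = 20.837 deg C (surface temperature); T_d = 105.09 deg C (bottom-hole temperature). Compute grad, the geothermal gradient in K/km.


grad = (T_d - T_surf) / d * 1000
grad = (105.09 - 20.837) / 4871.6 * 1000
grad = 17.29473 deg C/km
Convert: 17.29473 deg C/km * 1.0 = 17.295 K/km
grad = 17.295 K/km


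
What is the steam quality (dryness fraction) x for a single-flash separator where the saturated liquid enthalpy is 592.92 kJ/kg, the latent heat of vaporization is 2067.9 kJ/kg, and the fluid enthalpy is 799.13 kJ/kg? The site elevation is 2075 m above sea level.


x = (h - hf) / hfg
x = (799.13 - 592.92) / 2067.9
x = 0.099720


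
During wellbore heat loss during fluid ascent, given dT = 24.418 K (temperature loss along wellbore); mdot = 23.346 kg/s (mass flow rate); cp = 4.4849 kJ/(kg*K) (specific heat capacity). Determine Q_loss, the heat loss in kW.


Q_loss = mdot * cp * dT
Q_loss = 23.346 * 4.4849 * 24.418
Q_loss = 2556.7 kW


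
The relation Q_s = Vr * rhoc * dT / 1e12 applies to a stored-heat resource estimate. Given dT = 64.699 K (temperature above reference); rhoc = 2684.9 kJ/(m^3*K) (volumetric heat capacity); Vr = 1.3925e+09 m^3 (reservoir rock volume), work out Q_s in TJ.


Q_s = Vr * rhoc * dT / 1e12
Q_s = 1.3925e+09 * 2684.9 * 64.699 / 1e12
Q_s = 241.8917 PJ
Convert: 241.8917 PJ * 1000.0 = 2.4189e+05 TJ
Q_s = 2.4189e+05 TJ


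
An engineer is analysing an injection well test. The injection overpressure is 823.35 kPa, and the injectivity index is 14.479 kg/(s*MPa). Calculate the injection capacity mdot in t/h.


mdot = II * dP / 1000
mdot = 14.479 * 823.35 / 1000
mdot = 11.92128 kg/s
Convert: 11.92128 kg/s * 3.6 = 42.917 t/h
mdot = 42.917 t/h


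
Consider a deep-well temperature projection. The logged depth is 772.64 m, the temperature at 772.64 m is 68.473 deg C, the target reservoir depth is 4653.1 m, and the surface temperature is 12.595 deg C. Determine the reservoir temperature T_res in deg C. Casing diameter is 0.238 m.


Step 1: grad = (T_d1 - T_surf)/d1 * 1000 = (68.473 - 12.595)/772.64 * 1000 = 72.32087 deg C/km
Step 2: T_res = T_surf + grad*d2/1000 = 12.595 + 72.32087*4653.1/1000 = 349.11 deg C
T_res = 349.11 deg C


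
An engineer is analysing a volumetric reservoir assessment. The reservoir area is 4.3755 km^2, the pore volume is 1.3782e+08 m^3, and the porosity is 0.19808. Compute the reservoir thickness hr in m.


hr = Vp / (A * 1e6 * phi)
hr = 1.3782e+08 / (4.3755 * 1e6 * 0.19808)
hr = 159.02 m


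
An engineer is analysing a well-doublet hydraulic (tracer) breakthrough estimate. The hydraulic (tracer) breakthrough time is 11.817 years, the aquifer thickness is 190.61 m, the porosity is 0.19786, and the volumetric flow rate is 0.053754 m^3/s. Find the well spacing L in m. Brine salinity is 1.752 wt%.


L = sqrt(t_bt*365.25*86400*3*Qv / (pi*hr*phi))
L = sqrt(11.817*365.25*86400*3*0.053754 / (pi*190.61*0.19786))
L = 712.43 m


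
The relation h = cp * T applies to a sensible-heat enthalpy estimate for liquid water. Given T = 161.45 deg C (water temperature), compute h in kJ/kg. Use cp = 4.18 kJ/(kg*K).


h = cp * T
h = 4.18 * 161.45
h = 674.86 kJ/kg


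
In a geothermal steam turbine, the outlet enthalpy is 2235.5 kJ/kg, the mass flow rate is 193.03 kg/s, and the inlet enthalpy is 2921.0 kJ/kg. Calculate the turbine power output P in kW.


P = mdot * (h_in - h_out) / 1000
P = 193.03 * (2921.0 - 2235.5) / 1000
P = 132.3221 MW
Convert: 132.3221 MW * 1000.0 = 1.3232e+05 kW
P = 1.3232e+05 kW
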